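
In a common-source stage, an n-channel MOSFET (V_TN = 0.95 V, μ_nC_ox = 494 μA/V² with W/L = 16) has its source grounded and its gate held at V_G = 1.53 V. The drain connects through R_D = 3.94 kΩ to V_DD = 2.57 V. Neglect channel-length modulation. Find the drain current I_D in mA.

V_GS = V_G = 1.53 V, so V_ov = 1.53 − 0.95 = 0.58 V.
k_n = μ_nC_ox · (W/L) = 7.904 mA/V².
Assume saturation: I_D = ½ k_n V_ov² = 0.5 × 7.904 × 0.58² = 1.33 mA, giving V_DS = V_DD − I_D R_D = 2.57 − 1.33 × 3.94 = -2.67 V.
But -2.67 V < V_ov = 0.58 V, so the device is actually in triode.
In triode I_D = k_n[V_ov V_DS − ½ V_DS²] and I_D = (V_DD − V_DS)/R_D. Equating: 15.6 V_DS² − 19.06 V_DS + 2.57 = 0, giving V_DS = 0.154 V (the root below V_ov).
I_D = (2.57 − 0.154) / 3.94 = 0.613 mA.

I_D = 0.613 mA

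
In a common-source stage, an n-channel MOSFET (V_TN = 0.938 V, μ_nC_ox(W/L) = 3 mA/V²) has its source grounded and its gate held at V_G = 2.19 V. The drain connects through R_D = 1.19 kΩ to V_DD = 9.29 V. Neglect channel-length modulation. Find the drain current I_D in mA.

I_D = 2.35 mA

V_GS = V_G = 2.19 V, so V_ov = 2.19 − 0.938 = 1.25 V.
Assume saturation: I_D = ½ k_n V_ov² = 0.5 × 3 × 1.25² = 2.35 mA, giving V_DS = V_DD − I_D R_D = 9.29 − 2.35 × 1.19 = 6.49 V.
V_DS = 6.49 V ≥ V_ov = 1.25 V, confirming saturation.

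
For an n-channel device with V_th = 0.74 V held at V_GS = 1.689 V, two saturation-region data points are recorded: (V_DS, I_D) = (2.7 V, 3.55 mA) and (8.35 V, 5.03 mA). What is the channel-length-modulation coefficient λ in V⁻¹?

With V_GS fixed, I_D ∝ (1 + λ V_DS) in saturation, so I_D2/I_D1 = (1 + λ V_DS2)/(1 + λ V_DS1).
5.03/3.55 = 1.417 = (1 + 8.35 λ)/(1 + 2.7 λ).
Solving: λ (I_D1 V_DS2 − I_D2 V_DS1) = I_D2 − I_D1, so λ = (5.03 − 3.55) / (3.55 × 8.35 − 5.03 × 2.7) = 1.48 / 16.1 = 0.0921 V⁻¹.

λ = 0.0921 V⁻¹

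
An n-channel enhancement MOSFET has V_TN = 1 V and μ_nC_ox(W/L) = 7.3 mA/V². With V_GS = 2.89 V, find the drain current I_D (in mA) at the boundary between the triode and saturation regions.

At the boundary V_DS = V_ov = V_GS − V_TN = 2.89 − 1 = 1.89 V.
I_D = ½ k_n V_ov² = 0.5 × 7.3 × 1.89² = 13 mA.

I_D = 13.0 mA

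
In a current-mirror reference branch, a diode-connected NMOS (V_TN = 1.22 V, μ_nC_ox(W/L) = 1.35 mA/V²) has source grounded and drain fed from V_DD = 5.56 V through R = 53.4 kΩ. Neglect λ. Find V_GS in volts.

With gate tied to drain, V_GS = V_DS ≥ V_GS − V_TN, so the device is in saturation.
KCL at the drain: ½ k_n (V_GS − V_TN)² = (V_DD − V_GS)/R.
Let x = V_GS − 1.22. Then 36 x² + x − 4.34 = 0, giving x = 0.333 V (positive root), so V_GS = 1.55 V.
I_D = (V_DD − V_GS)/R = (5.56 − 1.55) / 53.4 = 0.075 mA.

V_GS = 1.55 V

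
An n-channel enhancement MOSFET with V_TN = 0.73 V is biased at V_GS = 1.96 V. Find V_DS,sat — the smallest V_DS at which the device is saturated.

The boundary between triode and saturation is V_DS = V_GS − V_TN = V_ov.
V_ov = 1.96 − 0.73 = 1.23 V.

V_DS,sat = 1.23 V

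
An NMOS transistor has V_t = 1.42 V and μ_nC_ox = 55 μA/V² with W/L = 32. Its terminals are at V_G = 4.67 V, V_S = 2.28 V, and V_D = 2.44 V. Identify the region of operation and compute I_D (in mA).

Triode; I_D = 0.251 mA

V_GS = V_G − V_S = 4.67 − 2.28 = 2.39 V; V_DS = V_D − V_S = 2.44 − 2.28 = 0.16 V.
k_n = μ_nC_ox · (W/L) = 1.76 mA/V².
V_ov = V_GS − V_t = 2.39 − 1.42 = 0.97 V.
Since V_DS = 0.16 V < V_ov = 0.97 V, the device is in the triode region.
I_D = k_n [V_ov · V_DS − ½ V_DS²] = 1.76 × [0.97 × 0.16 − 0.5 × 0.16²] = 0.251 mA.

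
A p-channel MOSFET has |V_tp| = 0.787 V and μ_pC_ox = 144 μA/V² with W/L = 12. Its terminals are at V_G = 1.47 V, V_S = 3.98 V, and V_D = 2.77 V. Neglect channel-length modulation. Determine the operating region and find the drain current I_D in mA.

Triode; I_D = 2.34 mA

V_SG = V_S − V_G = 3.98 − 1.47 = 2.51 V; V_SD = V_S − V_D = 3.98 − 2.77 = 1.21 V.
k_p = μ_pC_ox · (W/L) = 1.728 mA/V².
V_ov = V_SG − |V_tp| = 2.51 − 0.787 = 1.72 V.
Since V_SD = 1.21 V < V_ov = 1.72 V, the device is in the triode region.
I_D = k_p [V_ov · V_SD − ½ V_SD²] = 1.728 × [1.72 × 1.21 − 0.5 × 1.21²] = 2.34 mA.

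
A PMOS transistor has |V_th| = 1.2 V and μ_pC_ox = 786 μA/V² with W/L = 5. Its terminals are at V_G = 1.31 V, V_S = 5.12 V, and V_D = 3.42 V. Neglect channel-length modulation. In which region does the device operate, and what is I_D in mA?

V_SG = V_S − V_G = 5.12 − 1.31 = 3.81 V; V_SD = V_S − V_D = 5.12 − 3.42 = 1.7 V.
k_p = μ_pC_ox · (W/L) = 3.93 mA/V².
V_ov = V_SG − |V_th| = 3.81 − 1.2 = 2.61 V.
Since V_SD = 1.7 V < V_ov = 2.61 V, the device is in the triode region.
I_D = k_p [V_ov · V_SD − ½ V_SD²] = 3.93 × [2.61 × 1.7 − 0.5 × 1.7²] = 11.8 mA.

Triode; I_D = 11.8 mA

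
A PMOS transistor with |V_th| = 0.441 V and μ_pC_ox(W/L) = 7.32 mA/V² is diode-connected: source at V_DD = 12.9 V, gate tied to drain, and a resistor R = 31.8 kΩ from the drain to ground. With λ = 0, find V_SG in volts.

With gate tied to drain, V_SG = V_SD ≥ V_SG − |V_th|, so the device is in saturation.
KCL at the drain: ½ k_p (V_SG − |V_th|)² = (V_DD − V_SG)/R.
Let x = V_SG − 0.441. Then 116 x² + x − 12.46 = 0, giving x = 0.323 V (positive root), so V_SG = 0.764 V.
I_D = (V_DD − V_SG)/R = (12.9 − 0.764) / 31.8 = 0.382 mA.

V_SG = 0.764 V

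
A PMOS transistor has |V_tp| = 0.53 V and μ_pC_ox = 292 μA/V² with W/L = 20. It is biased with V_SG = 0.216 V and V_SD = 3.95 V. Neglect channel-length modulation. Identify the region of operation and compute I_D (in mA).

V_SG = 0.216 V < |V_tp| = 0.53 V, so the transistor is in cutoff.

Cutoff; I_D = 0 mA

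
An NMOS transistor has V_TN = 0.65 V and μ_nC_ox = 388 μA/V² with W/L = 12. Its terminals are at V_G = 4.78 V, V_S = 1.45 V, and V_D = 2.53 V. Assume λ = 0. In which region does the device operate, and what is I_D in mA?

V_GS = V_G − V_S = 4.78 − 1.45 = 3.33 V; V_DS = V_D − V_S = 2.53 − 1.45 = 1.08 V.
k_n = μ_nC_ox · (W/L) = 4.656 mA/V².
V_ov = V_GS − V_TN = 3.33 − 0.65 = 2.68 V.
Since V_DS = 1.08 V < V_ov = 2.68 V, the device is in the triode region.
I_D = k_n [V_ov · V_DS − ½ V_DS²] = 4.656 × [2.68 × 1.08 − 0.5 × 1.08²] = 10.8 mA.

Triode; I_D = 10.8 mA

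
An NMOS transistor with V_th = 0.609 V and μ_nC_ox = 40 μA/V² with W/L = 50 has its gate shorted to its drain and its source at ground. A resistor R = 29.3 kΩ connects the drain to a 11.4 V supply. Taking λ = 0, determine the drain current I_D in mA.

With gate tied to drain, V_GS = V_DS ≥ V_GS − V_th, so the device is in saturation.
k_n = μ_nC_ox · (W/L) = 2 mA/V².
KCL at the drain: ½ k_n (V_GS − V_th)² = (V_DD − V_GS)/R.
Let x = V_GS − 0.609. Then 29.3 x² + x − 10.79 = 0, giving x = 0.59 V (positive root), so V_GS = 1.2 V.
I_D = (V_DD − V_GS)/R = (11.4 − 1.2) / 29.3 = 0.348 mA.

I_D = 0.348 mA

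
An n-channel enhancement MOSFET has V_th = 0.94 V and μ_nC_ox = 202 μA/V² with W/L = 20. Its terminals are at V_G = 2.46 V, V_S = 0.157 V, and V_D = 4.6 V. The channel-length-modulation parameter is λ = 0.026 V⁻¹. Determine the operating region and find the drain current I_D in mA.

Saturation; I_D = 4.19 mA

V_GS = V_G − V_S = 2.46 − 0.157 = 2.3 V; V_DS = V_D − V_S = 4.6 − 0.157 = 4.44 V.
k_n = μ_nC_ox · (W/L) = 4.04 mA/V².
V_ov = V_GS − V_th = 2.3 − 0.94 = 1.36 V.
Since V_DS = 4.44 V ≥ V_ov = 1.36 V, the device is in saturation.
I_D = ½ k_n V_ov² (1 + λ V_DS) = 0.5 × 4.04 × 1.36² × (1 + 0.026 × 4.44) = 4.19 mA.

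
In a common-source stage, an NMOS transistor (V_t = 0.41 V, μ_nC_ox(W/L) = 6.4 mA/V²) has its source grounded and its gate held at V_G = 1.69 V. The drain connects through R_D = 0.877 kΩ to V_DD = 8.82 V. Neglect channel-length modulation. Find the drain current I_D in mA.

V_GS = V_G = 1.69 V, so V_ov = 1.69 − 0.41 = 1.28 V.
Assume saturation: I_D = ½ k_n V_ov² = 0.5 × 6.4 × 1.28² = 5.24 mA, giving V_DS = V_DD − I_D R_D = 8.82 − 5.24 × 0.877 = 4.22 V.
V_DS = 4.22 V ≥ V_ov = 1.28 V, confirming saturation.

I_D = 5.24 mA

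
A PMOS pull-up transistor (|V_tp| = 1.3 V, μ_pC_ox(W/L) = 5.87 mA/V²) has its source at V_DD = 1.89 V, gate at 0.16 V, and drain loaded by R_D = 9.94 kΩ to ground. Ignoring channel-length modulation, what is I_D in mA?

V_SG = V_DD − V_G = 1.89 − 0.16 = 1.73 V, so V_ov = 1.73 − 1.3 = 0.43 V.
Assume saturation: I_D = ½ k_p V_ov² = 0.5 × 5.87 × 0.43² = 0.543 mA, giving V_SD = V_DD − I_D R_D = 1.89 − 0.543 × 9.94 = -3.5 V.
But -3.5 V < V_ov = 0.43 V, so the device is actually in triode.
In triode I_D = k_p[V_ov V_SD − ½ V_SD²] and I_D = (V_DD − V_SD)/R_D. Equating: 29.2 V_SD² − 26.09 V_SD + 1.89 = 0, giving V_SD = 0.0795 V (the root below V_ov).
I_D = (1.89 − 0.0795) / 9.94 = 0.182 mA.

I_D = 0.182 mA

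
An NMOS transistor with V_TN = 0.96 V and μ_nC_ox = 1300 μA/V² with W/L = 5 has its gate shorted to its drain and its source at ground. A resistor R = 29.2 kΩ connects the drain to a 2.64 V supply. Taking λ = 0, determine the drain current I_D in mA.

With gate tied to drain, V_GS = V_DS ≥ V_GS − V_TN, so the device is in saturation.
k_n = μ_nC_ox · (W/L) = 6.5 mA/V².
KCL at the drain: ½ k_n (V_GS − V_TN)² = (V_DD − V_GS)/R.
Let x = V_GS − 0.96. Then 94.9 x² + x − 1.68 = 0, giving x = 0.128 V (positive root), so V_GS = 1.09 V.
I_D = (V_DD − V_GS)/R = (2.64 − 1.09) / 29.2 = 0.0532 mA.

I_D = 0.0532 mA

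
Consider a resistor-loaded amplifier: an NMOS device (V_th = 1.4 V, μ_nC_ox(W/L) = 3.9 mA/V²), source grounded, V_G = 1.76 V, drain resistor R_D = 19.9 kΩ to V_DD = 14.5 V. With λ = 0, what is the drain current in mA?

I_D = 0.253 mA

V_GS = V_G = 1.76 V, so V_ov = 1.76 − 1.4 = 0.36 V.
Assume saturation: I_D = ½ k_n V_ov² = 0.5 × 3.9 × 0.36² = 0.253 mA, giving V_DS = V_DD − I_D R_D = 14.5 − 0.253 × 19.9 = 9.47 V.
V_DS = 9.47 V ≥ V_ov = 0.36 V, confirming saturation.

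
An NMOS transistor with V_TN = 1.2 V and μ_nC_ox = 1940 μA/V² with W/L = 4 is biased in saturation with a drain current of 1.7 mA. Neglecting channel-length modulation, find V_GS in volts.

V_GS = 1.86 V

k_n = μ_nC_ox · (W/L) = 7.76 mA/V².
In saturation I_D = ½ k_n (V_GS − V_TN)², so V_GS − V_TN = √(2 I_D / k_n) = √(2 × 1.7 / 7.76) = 0.662 V.
V_GS = 1.2 + 0.662 = 1.86 V.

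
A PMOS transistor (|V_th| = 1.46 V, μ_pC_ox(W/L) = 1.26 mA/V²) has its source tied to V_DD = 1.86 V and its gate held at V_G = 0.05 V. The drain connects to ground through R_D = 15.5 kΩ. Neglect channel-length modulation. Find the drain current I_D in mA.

I_D = 0.0772 mA

V_SG = V_DD − V_G = 1.86 − 0.05 = 1.81 V, so V_ov = 1.81 − 1.46 = 0.35 V.
Assume saturation: I_D = ½ k_p V_ov² = 0.5 × 1.26 × 0.35² = 0.0772 mA, giving V_SD = V_DD − I_D R_D = 1.86 − 0.0772 × 15.5 = 0.664 V.
V_SD = 0.664 V ≥ V_ov = 0.35 V, confirming saturation.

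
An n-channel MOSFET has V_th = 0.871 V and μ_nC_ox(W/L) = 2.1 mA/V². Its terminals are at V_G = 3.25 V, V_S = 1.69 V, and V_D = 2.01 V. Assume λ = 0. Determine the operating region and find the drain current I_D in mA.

V_GS = V_G − V_S = 3.25 − 1.69 = 1.56 V; V_DS = V_D − V_S = 2.01 − 1.69 = 0.32 V.
V_ov = V_GS − V_th = 1.56 − 0.871 = 0.689 V.
Since V_DS = 0.32 V < V_ov = 0.689 V, the device is in the triode region.
I_D = k_n [V_ov · V_DS − ½ V_DS²] = 2.1 × [0.689 × 0.32 − 0.5 × 0.32²] = 0.355 mA.

Triode; I_D = 0.355 mA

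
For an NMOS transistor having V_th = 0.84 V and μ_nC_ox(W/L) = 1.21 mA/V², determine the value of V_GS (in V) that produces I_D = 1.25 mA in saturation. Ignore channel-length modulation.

V_GS = 2.28 V

In saturation I_D = ½ k_n (V_GS − V_th)², so V_GS − V_th = √(2 I_D / k_n) = √(2 × 1.25 / 1.21) = 1.44 V.
V_GS = 0.84 + 1.44 = 2.28 V.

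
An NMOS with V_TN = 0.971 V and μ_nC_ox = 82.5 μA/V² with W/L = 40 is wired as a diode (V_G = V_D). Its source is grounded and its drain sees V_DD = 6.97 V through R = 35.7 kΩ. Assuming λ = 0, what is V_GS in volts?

V_GS = 1.28 V

With gate tied to drain, V_GS = V_DS ≥ V_GS − V_TN, so the device is in saturation.
k_n = μ_nC_ox · (W/L) = 3.3 mA/V².
KCL at the drain: ½ k_n (V_GS − V_TN)² = (V_DD − V_GS)/R.
Let x = V_GS − 0.971. Then 58.9 x² + x − 5.999 = 0, giving x = 0.311 V (positive root), so V_GS = 1.28 V.
I_D = (V_DD − V_GS)/R = (6.97 − 1.28) / 35.7 = 0.159 mA.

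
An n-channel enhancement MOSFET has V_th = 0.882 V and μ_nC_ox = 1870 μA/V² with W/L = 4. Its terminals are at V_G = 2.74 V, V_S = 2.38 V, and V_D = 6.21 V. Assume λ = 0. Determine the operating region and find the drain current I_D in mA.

Cutoff; I_D = 0 mA

V_GS = V_G − V_S = 2.74 − 2.38 = 0.36 V; V_DS = V_D − V_S = 6.21 − 2.38 = 3.83 V.
V_GS = 0.36 V < V_th = 0.882 V, so the transistor is in cutoff.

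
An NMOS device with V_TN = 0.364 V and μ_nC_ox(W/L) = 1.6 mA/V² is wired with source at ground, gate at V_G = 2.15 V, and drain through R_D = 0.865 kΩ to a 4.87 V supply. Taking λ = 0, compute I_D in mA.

V_GS = V_G = 2.15 V, so V_ov = 2.15 − 0.364 = 1.79 V.
Assume saturation: I_D = ½ k_n V_ov² = 0.5 × 1.6 × 1.79² = 2.55 mA, giving V_DS = V_DD − I_D R_D = 4.87 − 2.55 × 0.865 = 2.66 V.
V_DS = 2.66 V ≥ V_ov = 1.79 V, confirming saturation.

I_D = 2.55 mA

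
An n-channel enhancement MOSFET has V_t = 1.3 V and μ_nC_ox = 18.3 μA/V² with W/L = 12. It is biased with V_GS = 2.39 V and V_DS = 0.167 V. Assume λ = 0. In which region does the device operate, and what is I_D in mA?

k_n = μ_nC_ox · (W/L) = 0.2196 mA/V².
V_ov = V_GS − V_t = 2.39 − 1.3 = 1.09 V.
Since V_DS = 0.167 V < V_ov = 1.09 V, the device is in the triode region.
I_D = k_n [V_ov · V_DS − ½ V_DS²] = 0.2196 × [1.09 × 0.167 − 0.5 × 0.167²] = 0.0369 mA.

Triode; I_D = 0.0369 mA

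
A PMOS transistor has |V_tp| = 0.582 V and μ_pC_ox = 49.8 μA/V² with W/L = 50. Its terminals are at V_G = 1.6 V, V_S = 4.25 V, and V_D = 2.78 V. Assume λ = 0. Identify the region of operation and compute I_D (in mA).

Triode; I_D = 4.88 mA

V_SG = V_S − V_G = 4.25 − 1.6 = 2.65 V; V_SD = V_S − V_D = 4.25 − 2.78 = 1.47 V.
k_p = μ_pC_ox · (W/L) = 2.49 mA/V².
V_ov = V_SG − |V_tp| = 2.65 − 0.582 = 2.07 V.
Since V_SD = 1.47 V < V_ov = 2.07 V, the device is in the triode region.
I_D = k_p [V_ov · V_SD − ½ V_SD²] = 2.49 × [2.07 × 1.47 − 0.5 × 1.47²] = 4.88 mA.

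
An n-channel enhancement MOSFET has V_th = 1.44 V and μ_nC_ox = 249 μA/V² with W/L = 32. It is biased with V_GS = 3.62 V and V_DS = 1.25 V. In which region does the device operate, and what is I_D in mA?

Triode; I_D = 15.5 mA

k_n = μ_nC_ox · (W/L) = 7.968 mA/V².
V_ov = V_GS − V_th = 3.62 − 1.44 = 2.18 V.
Since V_DS = 1.25 V < V_ov = 2.18 V, the device is in the triode region.
I_D = k_n [V_ov · V_DS − ½ V_DS²] = 7.968 × [2.18 × 1.25 − 0.5 × 1.25²] = 15.5 mA.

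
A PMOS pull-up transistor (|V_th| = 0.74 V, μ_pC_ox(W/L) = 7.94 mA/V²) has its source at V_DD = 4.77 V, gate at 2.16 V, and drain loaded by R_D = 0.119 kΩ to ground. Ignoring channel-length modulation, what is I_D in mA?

V_SG = V_DD − V_G = 4.77 − 2.16 = 2.61 V, so V_ov = 2.61 − 0.74 = 1.87 V.
Assume saturation: I_D = ½ k_p V_ov² = 0.5 × 7.94 × 1.87² = 13.9 mA, giving V_SD = V_DD − I_D R_D = 4.77 − 13.9 × 0.119 = 3.12 V.
V_SD = 3.12 V ≥ V_ov = 1.87 V, confirming saturation.

I_D = 13.9 mA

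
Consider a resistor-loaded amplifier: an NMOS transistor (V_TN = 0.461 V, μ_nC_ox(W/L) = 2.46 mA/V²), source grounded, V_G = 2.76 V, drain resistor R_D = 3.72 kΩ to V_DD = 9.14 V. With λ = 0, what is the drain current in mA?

V_GS = V_G = 2.76 V, so V_ov = 2.76 − 0.461 = 2.3 V.
Assume saturation: I_D = ½ k_n V_ov² = 0.5 × 2.46 × 2.3² = 6.5 mA, giving V_DS = V_DD − I_D R_D = 9.14 − 6.5 × 3.72 = -15 V.
But -15 V < V_ov = 2.3 V, so the device is actually in triode.
In triode I_D = k_n[V_ov V_DS − ½ V_DS²] and I_D = (V_DD − V_DS)/R_D. Equating: 4.58 V_DS² − 22.04 V_DS + 9.14 = 0, giving V_DS = 0.458 V (the root below V_ov).
I_D = (9.14 − 0.458) / 3.72 = 2.33 mA.

I_D = 2.33 mA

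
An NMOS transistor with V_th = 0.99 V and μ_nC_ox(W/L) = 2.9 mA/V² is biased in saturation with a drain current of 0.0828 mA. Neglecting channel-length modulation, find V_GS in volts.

In saturation I_D = ½ k_n (V_GS − V_th)², so V_GS − V_th = √(2 I_D / k_n) = √(2 × 0.0828 / 2.9) = 0.239 V.
V_GS = 0.99 + 0.239 = 1.23 V.

V_GS = 1.23 V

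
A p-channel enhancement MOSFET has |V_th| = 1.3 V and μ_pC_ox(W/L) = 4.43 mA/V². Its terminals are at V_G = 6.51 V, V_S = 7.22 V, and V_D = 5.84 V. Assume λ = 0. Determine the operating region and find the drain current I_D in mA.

V_SG = V_S − V_G = 7.22 − 6.51 = 0.71 V; V_SD = V_S − V_D = 7.22 − 5.84 = 1.38 V.
V_SG = 0.71 V < |V_th| = 1.3 V, so the transistor is in cutoff.

Cutoff; I_D = 0 mA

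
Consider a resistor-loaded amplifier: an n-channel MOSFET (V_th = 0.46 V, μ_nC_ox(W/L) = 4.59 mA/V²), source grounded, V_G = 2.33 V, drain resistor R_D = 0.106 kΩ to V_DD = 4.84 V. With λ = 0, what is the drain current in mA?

V_GS = V_G = 2.33 V, so V_ov = 2.33 − 0.46 = 1.87 V.
Assume saturation: I_D = ½ k_n V_ov² = 0.5 × 4.59 × 1.87² = 8.03 mA, giving V_DS = V_DD − I_D R_D = 4.84 − 8.03 × 0.106 = 3.99 V.
V_DS = 3.99 V ≥ V_ov = 1.87 V, confirming saturation.

I_D = 8.03 mA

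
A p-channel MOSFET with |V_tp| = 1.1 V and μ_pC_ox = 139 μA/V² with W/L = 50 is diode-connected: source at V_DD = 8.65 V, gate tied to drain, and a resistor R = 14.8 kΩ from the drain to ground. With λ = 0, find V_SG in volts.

V_SG = 1.47 V

With gate tied to drain, V_SG = V_SD ≥ V_SG − |V_tp|, so the device is in saturation.
k_p = μ_pC_ox · (W/L) = 6.95 mA/V².
KCL at the drain: ½ k_p (V_SG − |V_tp|)² = (V_DD − V_SG)/R.
Let x = V_SG − 1.1. Then 51.4 x² + x − 7.55 = 0, giving x = 0.374 V (positive root), so V_SG = 1.47 V.
I_D = (V_DD − V_SG)/R = (8.65 − 1.47) / 14.8 = 0.485 mA.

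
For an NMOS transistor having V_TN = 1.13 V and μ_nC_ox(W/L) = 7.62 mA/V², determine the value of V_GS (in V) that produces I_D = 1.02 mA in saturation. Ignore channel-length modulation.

V_GS = 1.65 V

In saturation I_D = ½ k_n (V_GS − V_TN)², so V_GS − V_TN = √(2 I_D / k_n) = √(2 × 1.02 / 7.62) = 0.517 V.
V_GS = 1.13 + 0.517 = 1.65 V.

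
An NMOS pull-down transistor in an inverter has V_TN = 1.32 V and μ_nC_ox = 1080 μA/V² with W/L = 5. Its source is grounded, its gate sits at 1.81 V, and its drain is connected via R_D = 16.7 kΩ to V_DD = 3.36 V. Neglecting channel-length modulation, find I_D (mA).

V_GS = V_G = 1.81 V, so V_ov = 1.81 − 1.32 = 0.49 V.
k_n = μ_nC_ox · (W/L) = 5.4 mA/V².
Assume saturation: I_D = ½ k_n V_ov² = 0.5 × 5.4 × 0.49² = 0.648 mA, giving V_DS = V_DD − I_D R_D = 3.36 − 0.648 × 16.7 = -7.47 V.
But -7.47 V < V_ov = 0.49 V, so the device is actually in triode.
In triode I_D = k_n[V_ov V_DS − ½ V_DS²] and I_D = (V_DD − V_DS)/R_D. Equating: 45.1 V_DS² − 45.19 V_DS + 3.36 = 0, giving V_DS = 0.0809 V (the root below V_ov).
I_D = (3.36 − 0.0809) / 16.7 = 0.196 mA.

I_D = 0.196 mA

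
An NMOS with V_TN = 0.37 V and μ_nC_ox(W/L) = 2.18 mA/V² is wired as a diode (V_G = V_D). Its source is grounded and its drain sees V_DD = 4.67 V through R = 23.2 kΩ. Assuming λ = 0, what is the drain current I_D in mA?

With gate tied to drain, V_GS = V_DS ≥ V_GS − V_TN, so the device is in saturation.
KCL at the drain: ½ k_n (V_GS − V_TN)² = (V_DD − V_GS)/R.
Let x = V_GS − 0.37. Then 25.3 x² + x − 4.3 = 0, giving x = 0.393 V (positive root), so V_GS = 0.763 V.
I_D = (V_DD − V_GS)/R = (4.67 − 0.763) / 23.2 = 0.168 mA.

I_D = 0.168 mA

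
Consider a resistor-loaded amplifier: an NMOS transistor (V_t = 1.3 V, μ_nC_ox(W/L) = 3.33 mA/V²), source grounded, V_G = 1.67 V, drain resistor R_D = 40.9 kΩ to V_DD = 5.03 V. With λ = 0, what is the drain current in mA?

I_D = 0.120 mA

V_GS = V_G = 1.67 V, so V_ov = 1.67 − 1.3 = 0.37 V.
Assume saturation: I_D = ½ k_n V_ov² = 0.5 × 3.33 × 0.37² = 0.228 mA, giving V_DS = V_DD − I_D R_D = 5.03 − 0.228 × 40.9 = -4.29 V.
But -4.29 V < V_ov = 0.37 V, so the device is actually in triode.
In triode I_D = k_n[V_ov V_DS − ½ V_DS²] and I_D = (V_DD − V_DS)/R_D. Equating: 68.1 V_DS² − 51.39 V_DS + 5.03 = 0, giving V_DS = 0.116 V (the root below V_ov).
I_D = (5.03 − 0.116) / 40.9 = 0.12 mA.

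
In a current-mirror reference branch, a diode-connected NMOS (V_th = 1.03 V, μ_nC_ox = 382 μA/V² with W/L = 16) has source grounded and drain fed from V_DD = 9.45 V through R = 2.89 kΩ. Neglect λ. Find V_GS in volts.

V_GS = 1.95 V

With gate tied to drain, V_GS = V_DS ≥ V_GS − V_th, so the device is in saturation.
k_n = μ_nC_ox · (W/L) = 6.112 mA/V².
KCL at the drain: ½ k_n (V_GS − V_th)² = (V_DD − V_GS)/R.
Let x = V_GS − 1.03. Then 8.83 x² + x − 8.42 = 0, giving x = 0.921 V (positive root), so V_GS = 1.95 V.
I_D = (V_DD − V_GS)/R = (9.45 − 1.95) / 2.89 = 2.59 mA.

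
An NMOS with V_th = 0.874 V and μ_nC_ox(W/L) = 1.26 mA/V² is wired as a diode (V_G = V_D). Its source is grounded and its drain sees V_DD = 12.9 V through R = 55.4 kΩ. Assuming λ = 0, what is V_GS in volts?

With gate tied to drain, V_GS = V_DS ≥ V_GS − V_th, so the device is in saturation.
KCL at the drain: ½ k_n (V_GS − V_th)² = (V_DD − V_GS)/R.
Let x = V_GS − 0.874. Then 34.9 x² + x − 12.03 = 0, giving x = 0.573 V (positive root), so V_GS = 1.45 V.
I_D = (V_DD − V_GS)/R = (12.9 − 1.45) / 55.4 = 0.207 mA.

V_GS = 1.45 V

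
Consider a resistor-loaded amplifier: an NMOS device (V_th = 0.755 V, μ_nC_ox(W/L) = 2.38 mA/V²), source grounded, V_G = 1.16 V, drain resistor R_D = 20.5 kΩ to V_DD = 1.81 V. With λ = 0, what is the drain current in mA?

V_GS = V_G = 1.16 V, so V_ov = 1.16 − 0.755 = 0.405 V.
Assume saturation: I_D = ½ k_n V_ov² = 0.5 × 2.38 × 0.405² = 0.195 mA, giving V_DS = V_DD − I_D R_D = 1.81 − 0.195 × 20.5 = -2.19 V.
But -2.19 V < V_ov = 0.405 V, so the device is actually in triode.
In triode I_D = k_n[V_ov V_DS − ½ V_DS²] and I_D = (V_DD − V_DS)/R_D. Equating: 24.4 V_DS² − 20.76 V_DS + 1.81 = 0, giving V_DS = 0.0986 V (the root below V_ov).
I_D = (1.81 − 0.0986) / 20.5 = 0.0835 mA.

I_D = 0.0835 mA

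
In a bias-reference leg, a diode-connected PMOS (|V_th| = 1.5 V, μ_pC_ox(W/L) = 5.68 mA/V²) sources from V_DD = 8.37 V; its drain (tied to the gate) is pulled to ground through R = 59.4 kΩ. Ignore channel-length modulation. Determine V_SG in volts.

With gate tied to drain, V_SG = V_SD ≥ V_SG − |V_th|, so the device is in saturation.
KCL at the drain: ½ k_p (V_SG − |V_th|)² = (V_DD − V_SG)/R.
Let x = V_SG − 1.5. Then 169 x² + x − 6.87 = 0, giving x = 0.199 V (positive root), so V_SG = 1.7 V.
I_D = (V_DD − V_SG)/R = (8.37 − 1.7) / 59.4 = 0.112 mA.

V_SG = 1.70 V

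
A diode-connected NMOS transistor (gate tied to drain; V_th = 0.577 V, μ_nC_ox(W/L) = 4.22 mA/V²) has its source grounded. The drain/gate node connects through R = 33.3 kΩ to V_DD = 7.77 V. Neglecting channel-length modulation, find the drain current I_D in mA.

With gate tied to drain, V_GS = V_DS ≥ V_GS − V_th, so the device is in saturation.
KCL at the drain: ½ k_n (V_GS − V_th)² = (V_DD − V_GS)/R.
Let x = V_GS − 0.577. Then 70.3 x² + x − 7.193 = 0, giving x = 0.313 V (positive root), so V_GS = 0.89 V.
I_D = (V_DD − V_GS)/R = (7.77 − 0.89) / 33.3 = 0.207 mA.

I_D = 0.207 mA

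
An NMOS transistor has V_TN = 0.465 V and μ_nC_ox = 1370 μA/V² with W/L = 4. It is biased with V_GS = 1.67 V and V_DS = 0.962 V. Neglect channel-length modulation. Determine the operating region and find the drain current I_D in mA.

Triode; I_D = 3.82 mA

k_n = μ_nC_ox · (W/L) = 5.48 mA/V².
V_ov = V_GS − V_TN = 1.67 − 0.465 = 1.2 V.
Since V_DS = 0.962 V < V_ov = 1.2 V, the device is in the triode region.
I_D = k_n [V_ov · V_DS − ½ V_DS²] = 5.48 × [1.2 × 0.962 − 0.5 × 0.962²] = 3.82 mA.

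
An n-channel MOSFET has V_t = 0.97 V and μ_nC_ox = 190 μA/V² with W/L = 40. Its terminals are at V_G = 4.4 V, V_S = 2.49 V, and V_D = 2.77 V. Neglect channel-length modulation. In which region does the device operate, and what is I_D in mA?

Triode; I_D = 1.70 mA

V_GS = V_G − V_S = 4.4 − 2.49 = 1.91 V; V_DS = V_D − V_S = 2.77 − 2.49 = 0.28 V.
k_n = μ_nC_ox · (W/L) = 7.6 mA/V².
V_ov = V_GS − V_t = 1.91 − 0.97 = 0.94 V.
Since V_DS = 0.28 V < V_ov = 0.94 V, the device is in the triode region.
I_D = k_n [V_ov · V_DS − ½ V_DS²] = 7.6 × [0.94 × 0.28 − 0.5 × 0.28²] = 1.7 mA.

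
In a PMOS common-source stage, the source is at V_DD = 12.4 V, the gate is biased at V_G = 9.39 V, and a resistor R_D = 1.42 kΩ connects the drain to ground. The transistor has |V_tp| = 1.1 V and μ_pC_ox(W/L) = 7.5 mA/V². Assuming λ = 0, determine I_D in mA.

V_SG = V_DD − V_G = 12.4 − 9.39 = 3.01 V, so V_ov = 3.01 − 1.1 = 1.91 V.
Assume saturation: I_D = ½ k_p V_ov² = 0.5 × 7.5 × 1.91² = 13.7 mA, giving V_SD = V_DD − I_D R_D = 12.4 − 13.7 × 1.42 = -7.03 V.
But -7.03 V < V_ov = 1.91 V, so the device is actually in triode.
In triode I_D = k_p[V_ov V_SD − ½ V_SD²] and I_D = (V_DD − V_SD)/R_D. Equating: 5.32 V_SD² − 21.34 V_SD + 12.4 = 0, giving V_SD = 0.705 V (the root below V_ov).
I_D = (12.4 − 0.705) / 1.42 = 8.24 mA.

I_D = 8.24 mA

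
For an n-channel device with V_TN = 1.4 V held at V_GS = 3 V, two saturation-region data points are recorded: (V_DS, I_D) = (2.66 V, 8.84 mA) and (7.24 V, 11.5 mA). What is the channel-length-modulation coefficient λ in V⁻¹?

λ = 0.0796 V⁻¹

With V_GS fixed, I_D ∝ (1 + λ V_DS) in saturation, so I_D2/I_D1 = (1 + λ V_DS2)/(1 + λ V_DS1).
11.5/8.84 = 1.301 = (1 + 7.24 λ)/(1 + 2.66 λ).
Solving: λ (I_D1 V_DS2 − I_D2 V_DS1) = I_D2 − I_D1, so λ = (11.5 − 8.84) / (8.84 × 7.24 − 11.5 × 2.66) = 2.66 / 33.4 = 0.0796 V⁻¹.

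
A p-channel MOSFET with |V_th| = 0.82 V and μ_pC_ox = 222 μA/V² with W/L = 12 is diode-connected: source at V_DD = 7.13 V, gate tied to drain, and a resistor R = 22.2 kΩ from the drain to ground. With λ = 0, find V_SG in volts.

With gate tied to drain, V_SG = V_SD ≥ V_SG − |V_th|, so the device is in saturation.
k_p = μ_pC_ox · (W/L) = 2.664 mA/V².
KCL at the drain: ½ k_p (V_SG − |V_th|)² = (V_DD − V_SG)/R.
Let x = V_SG − 0.82. Then 29.6 x² + x − 6.31 = 0, giving x = 0.445 V (positive root), so V_SG = 1.27 V.
I_D = (V_DD − V_SG)/R = (7.13 − 1.27) / 22.2 = 0.264 mA.

V_SG = 1.27 V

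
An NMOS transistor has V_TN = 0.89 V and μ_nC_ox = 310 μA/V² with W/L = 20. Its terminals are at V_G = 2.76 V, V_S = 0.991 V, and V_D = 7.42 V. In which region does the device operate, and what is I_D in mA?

V_GS = V_G − V_S = 2.76 − 0.991 = 1.77 V; V_DS = V_D − V_S = 7.42 − 0.991 = 6.43 V.
k_n = μ_nC_ox · (W/L) = 6.2 mA/V².
V_ov = V_GS − V_TN = 1.77 − 0.89 = 0.879 V.
Since V_DS = 6.43 V ≥ V_ov = 0.879 V, the device is in saturation.
I_D = ½ k_n V_ov² = 0.5 × 6.2 × 0.879² = 2.4 mA.

Saturation; I_D = 2.40 mA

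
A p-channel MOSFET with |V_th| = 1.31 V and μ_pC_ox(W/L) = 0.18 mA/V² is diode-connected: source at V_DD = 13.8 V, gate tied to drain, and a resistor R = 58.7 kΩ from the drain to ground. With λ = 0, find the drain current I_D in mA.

With gate tied to drain, V_SG = V_SD ≥ V_SG − |V_th|, so the device is in saturation.
KCL at the drain: ½ k_p (V_SG − |V_th|)² = (V_DD − V_SG)/R.
Let x = V_SG − 1.31. Then 5.28 x² + x − 12.49 = 0, giving x = 1.45 V (positive root), so V_SG = 2.76 V.
I_D = (V_DD − V_SG)/R = (13.8 − 2.76) / 58.7 = 0.188 mA.

I_D = 0.188 mA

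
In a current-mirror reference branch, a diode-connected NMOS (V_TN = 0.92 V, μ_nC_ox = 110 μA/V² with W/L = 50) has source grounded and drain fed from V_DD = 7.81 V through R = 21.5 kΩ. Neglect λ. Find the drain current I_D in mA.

I_D = 0.305 mA

With gate tied to drain, V_GS = V_DS ≥ V_GS − V_TN, so the device is in saturation.
k_n = μ_nC_ox · (W/L) = 5.5 mA/V².
KCL at the drain: ½ k_n (V_GS − V_TN)² = (V_DD − V_GS)/R.
Let x = V_GS − 0.92. Then 59.1 x² + x − 6.89 = 0, giving x = 0.333 V (positive root), so V_GS = 1.25 V.
I_D = (V_DD − V_GS)/R = (7.81 − 1.25) / 21.5 = 0.305 mA.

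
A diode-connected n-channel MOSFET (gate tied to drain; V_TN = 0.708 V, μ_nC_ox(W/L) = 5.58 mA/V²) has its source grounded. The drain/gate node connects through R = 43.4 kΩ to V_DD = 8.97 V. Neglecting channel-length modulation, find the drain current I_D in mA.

I_D = 0.184 mA

With gate tied to drain, V_GS = V_DS ≥ V_GS − V_TN, so the device is in saturation.
KCL at the drain: ½ k_n (V_GS − V_TN)² = (V_DD − V_GS)/R.
Let x = V_GS − 0.708. Then 121 x² + x − 8.262 = 0, giving x = 0.257 V (positive root), so V_GS = 0.965 V.
I_D = (V_DD − V_GS)/R = (8.97 − 0.965) / 43.4 = 0.184 mA.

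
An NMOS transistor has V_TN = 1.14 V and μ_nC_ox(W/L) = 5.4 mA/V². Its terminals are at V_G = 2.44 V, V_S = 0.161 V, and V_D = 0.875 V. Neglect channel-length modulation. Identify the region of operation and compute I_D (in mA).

Triode; I_D = 3.02 mA

V_GS = V_G − V_S = 2.44 − 0.161 = 2.28 V; V_DS = V_D − V_S = 0.875 − 0.161 = 0.714 V.
V_ov = V_GS − V_TN = 2.28 − 1.14 = 1.14 V.
Since V_DS = 0.714 V < V_ov = 1.14 V, the device is in the triode region.
I_D = k_n [V_ov · V_DS − ½ V_DS²] = 5.4 × [1.14 × 0.714 − 0.5 × 0.714²] = 3.02 mA.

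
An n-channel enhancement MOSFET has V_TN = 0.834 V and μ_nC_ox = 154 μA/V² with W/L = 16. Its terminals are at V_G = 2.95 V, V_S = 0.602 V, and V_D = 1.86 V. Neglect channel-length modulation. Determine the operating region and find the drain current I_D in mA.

V_GS = V_G − V_S = 2.95 − 0.602 = 2.35 V; V_DS = V_D − V_S = 1.86 − 0.602 = 1.26 V.
k_n = μ_nC_ox · (W/L) = 2.464 mA/V².
V_ov = V_GS − V_TN = 2.35 − 0.834 = 1.51 V.
Since V_DS = 1.26 V < V_ov = 1.51 V, the device is in the triode region.
I_D = k_n [V_ov · V_DS − ½ V_DS²] = 2.464 × [1.51 × 1.26 − 0.5 × 1.26²] = 2.74 mA.

Triode; I_D = 2.74 mA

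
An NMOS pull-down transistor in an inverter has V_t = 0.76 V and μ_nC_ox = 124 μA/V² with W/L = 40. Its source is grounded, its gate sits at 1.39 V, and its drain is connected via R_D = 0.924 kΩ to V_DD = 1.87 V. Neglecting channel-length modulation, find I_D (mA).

I_D = 0.984 mA

V_GS = V_G = 1.39 V, so V_ov = 1.39 − 0.76 = 0.63 V.
k_n = μ_nC_ox · (W/L) = 4.96 mA/V².
Assume saturation: I_D = ½ k_n V_ov² = 0.5 × 4.96 × 0.63² = 0.984 mA, giving V_DS = V_DD − I_D R_D = 1.87 − 0.984 × 0.924 = 0.96 V.
V_DS = 0.96 V ≥ V_ov = 0.63 V, confirming saturation.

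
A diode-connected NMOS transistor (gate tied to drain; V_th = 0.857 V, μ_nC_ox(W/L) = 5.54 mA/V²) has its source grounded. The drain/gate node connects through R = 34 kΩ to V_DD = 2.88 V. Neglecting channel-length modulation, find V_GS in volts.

With gate tied to drain, V_GS = V_DS ≥ V_GS − V_th, so the device is in saturation.
KCL at the drain: ½ k_n (V_GS − V_th)² = (V_DD − V_GS)/R.
Let x = V_GS − 0.857. Then 94.2 x² + x − 2.023 = 0, giving x = 0.141 V (positive root), so V_GS = 0.998 V.
I_D = (V_DD − V_GS)/R = (2.88 − 0.998) / 34 = 0.0553 mA.

V_GS = 0.998 V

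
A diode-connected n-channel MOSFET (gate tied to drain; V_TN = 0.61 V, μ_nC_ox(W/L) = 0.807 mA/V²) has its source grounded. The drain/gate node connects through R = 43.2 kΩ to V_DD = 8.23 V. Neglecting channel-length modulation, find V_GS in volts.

V_GS = 1.24 V

With gate tied to drain, V_GS = V_DS ≥ V_GS − V_TN, so the device is in saturation.
KCL at the drain: ½ k_n (V_GS − V_TN)² = (V_DD − V_GS)/R.
Let x = V_GS − 0.61. Then 17.4 x² + x − 7.62 = 0, giving x = 0.633 V (positive root), so V_GS = 1.24 V.
I_D = (V_DD − V_GS)/R = (8.23 − 1.24) / 43.2 = 0.162 mA.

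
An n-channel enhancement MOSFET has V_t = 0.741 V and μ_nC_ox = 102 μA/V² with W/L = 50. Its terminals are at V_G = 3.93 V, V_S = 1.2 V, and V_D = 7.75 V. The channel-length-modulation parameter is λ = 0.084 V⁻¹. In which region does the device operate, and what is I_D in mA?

Saturation; I_D = 15.6 mA

V_GS = V_G − V_S = 3.93 − 1.2 = 2.73 V; V_DS = V_D − V_S = 7.75 − 1.2 = 6.55 V.
k_n = μ_nC_ox · (W/L) = 5.1 mA/V².
V_ov = V_GS − V_t = 2.73 − 0.741 = 1.99 V.
Since V_DS = 6.55 V ≥ V_ov = 1.99 V, the device is in saturation.
I_D = ½ k_n V_ov² (1 + λ V_DS) = 0.5 × 5.1 × 1.99² × (1 + 0.084 × 6.55) = 15.6 mA.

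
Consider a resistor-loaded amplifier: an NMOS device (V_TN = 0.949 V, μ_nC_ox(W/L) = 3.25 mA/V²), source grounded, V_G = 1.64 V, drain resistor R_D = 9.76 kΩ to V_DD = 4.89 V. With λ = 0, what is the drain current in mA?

V_GS = V_G = 1.64 V, so V_ov = 1.64 − 0.949 = 0.691 V.
Assume saturation: I_D = ½ k_n V_ov² = 0.5 × 3.25 × 0.691² = 0.776 mA, giving V_DS = V_DD − I_D R_D = 4.89 − 0.776 × 9.76 = -2.68 V.
But -2.68 V < V_ov = 0.691 V, so the device is actually in triode.
In triode I_D = k_n[V_ov V_DS − ½ V_DS²] and I_D = (V_DD − V_DS)/R_D. Equating: 15.9 V_DS² − 22.92 V_DS + 4.89 = 0, giving V_DS = 0.26 V (the root below V_ov).
I_D = (4.89 − 0.26) / 9.76 = 0.474 mA.

I_D = 0.474 mA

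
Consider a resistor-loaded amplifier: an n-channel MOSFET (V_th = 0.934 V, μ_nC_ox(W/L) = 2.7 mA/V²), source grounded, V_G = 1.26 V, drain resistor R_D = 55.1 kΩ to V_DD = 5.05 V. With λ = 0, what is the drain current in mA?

V_GS = V_G = 1.26 V, so V_ov = 1.26 − 0.934 = 0.326 V.
Assume saturation: I_D = ½ k_n V_ov² = 0.5 × 2.7 × 0.326² = 0.143 mA, giving V_DS = V_DD − I_D R_D = 5.05 − 0.143 × 55.1 = -2.86 V.
But -2.86 V < V_ov = 0.326 V, so the device is actually in triode.
In triode I_D = k_n[V_ov V_DS − ½ V_DS²] and I_D = (V_DD − V_DS)/R_D. Equating: 74.4 V_DS² − 49.5 V_DS + 5.05 = 0, giving V_DS = 0.126 V (the root below V_ov).
I_D = (5.05 − 0.126) / 55.1 = 0.0894 mA.

I_D = 0.0894 mA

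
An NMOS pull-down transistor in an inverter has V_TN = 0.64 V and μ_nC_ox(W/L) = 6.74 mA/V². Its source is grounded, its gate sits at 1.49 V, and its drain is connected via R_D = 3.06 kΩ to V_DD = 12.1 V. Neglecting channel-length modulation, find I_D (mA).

V_GS = V_G = 1.49 V, so V_ov = 1.49 − 0.64 = 0.85 V.
Assume saturation: I_D = ½ k_n V_ov² = 0.5 × 6.74 × 0.85² = 2.43 mA, giving V_DS = V_DD − I_D R_D = 12.1 − 2.43 × 3.06 = 4.65 V.
V_DS = 4.65 V ≥ V_ov = 0.85 V, confirming saturation.

I_D = 2.43 mA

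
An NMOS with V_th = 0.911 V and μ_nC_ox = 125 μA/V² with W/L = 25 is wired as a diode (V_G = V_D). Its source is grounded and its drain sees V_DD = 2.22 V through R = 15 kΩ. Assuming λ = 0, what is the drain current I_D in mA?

With gate tied to drain, V_GS = V_DS ≥ V_GS − V_th, so the device is in saturation.
k_n = μ_nC_ox · (W/L) = 3.125 mA/V².
KCL at the drain: ½ k_n (V_GS − V_th)² = (V_DD − V_GS)/R.
Let x = V_GS − 0.911. Then 23.4 x² + x − 1.309 = 0, giving x = 0.216 V (positive root), so V_GS = 1.13 V.
I_D = (V_DD − V_GS)/R = (2.22 − 1.13) / 15 = 0.0729 mA.

I_D = 0.0729 mA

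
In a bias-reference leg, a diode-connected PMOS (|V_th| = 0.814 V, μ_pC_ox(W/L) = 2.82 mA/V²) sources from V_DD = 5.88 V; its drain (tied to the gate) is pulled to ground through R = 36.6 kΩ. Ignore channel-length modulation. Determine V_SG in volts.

With gate tied to drain, V_SG = V_SD ≥ V_SG − |V_th|, so the device is in saturation.
KCL at the drain: ½ k_p (V_SG − |V_th|)² = (V_DD − V_SG)/R.
Let x = V_SG − 0.814. Then 51.6 x² + x − 5.066 = 0, giving x = 0.304 V (positive root), so V_SG = 1.12 V.
I_D = (V_DD − V_SG)/R = (5.88 − 1.12) / 36.6 = 0.13 mA.

V_SG = 1.12 V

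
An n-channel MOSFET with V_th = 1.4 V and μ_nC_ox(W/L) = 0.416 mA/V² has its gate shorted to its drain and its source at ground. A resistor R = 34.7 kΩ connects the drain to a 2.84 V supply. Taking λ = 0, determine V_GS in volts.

With gate tied to drain, V_GS = V_DS ≥ V_GS − V_th, so the device is in saturation.
KCL at the drain: ½ k_n (V_GS − V_th)² = (V_DD − V_GS)/R.
Let x = V_GS − 1.4. Then 7.22 x² + x − 1.44 = 0, giving x = 0.383 V (positive root), so V_GS = 1.78 V.
I_D = (V_DD − V_GS)/R = (2.84 − 1.78) / 34.7 = 0.0305 mA.

V_GS = 1.78 V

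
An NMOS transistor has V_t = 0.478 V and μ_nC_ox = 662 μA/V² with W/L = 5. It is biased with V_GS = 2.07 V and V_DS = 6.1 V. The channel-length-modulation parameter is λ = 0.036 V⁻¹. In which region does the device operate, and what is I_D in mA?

Saturation; I_D = 5.12 mA

k_n = μ_nC_ox · (W/L) = 3.31 mA/V².
V_ov = V_GS − V_t = 2.07 − 0.478 = 1.59 V.
Since V_DS = 6.1 V ≥ V_ov = 1.59 V, the device is in saturation.
I_D = ½ k_n V_ov² (1 + λ V_DS) = 0.5 × 3.31 × 1.59² × (1 + 0.036 × 6.1) = 5.12 mA.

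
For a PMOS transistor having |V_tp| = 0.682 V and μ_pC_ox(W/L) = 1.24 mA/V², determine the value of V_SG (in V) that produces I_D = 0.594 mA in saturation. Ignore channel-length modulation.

V_SG = 1.66 V

In saturation I_D = ½ k_p (V_SG − |V_tp|)², so V_SG − |V_tp| = √(2 I_D / k_p) = √(2 × 0.594 / 1.24) = 0.979 V.
V_SG = 0.682 + 0.979 = 1.66 V.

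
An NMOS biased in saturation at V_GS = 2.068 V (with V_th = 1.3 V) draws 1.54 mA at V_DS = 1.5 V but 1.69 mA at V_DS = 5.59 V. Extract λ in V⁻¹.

With V_GS fixed, I_D ∝ (1 + λ V_DS) in saturation, so I_D2/I_D1 = (1 + λ V_DS2)/(1 + λ V_DS1).
1.69/1.54 = 1.097 = (1 + 5.59 λ)/(1 + 1.5 λ).
Solving: λ (I_D1 V_DS2 − I_D2 V_DS1) = I_D2 − I_D1, so λ = (1.69 − 1.54) / (1.54 × 5.59 − 1.69 × 1.5) = 0.15 / 6.07 = 0.0247 V⁻¹.

λ = 0.0247 V⁻¹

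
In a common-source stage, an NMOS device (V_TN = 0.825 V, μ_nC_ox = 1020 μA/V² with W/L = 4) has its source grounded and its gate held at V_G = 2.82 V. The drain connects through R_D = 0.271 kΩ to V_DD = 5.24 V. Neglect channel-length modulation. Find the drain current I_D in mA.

I_D = 8.12 mA

V_GS = V_G = 2.82 V, so V_ov = 2.82 − 0.825 = 1.99 V.
k_n = μ_nC_ox · (W/L) = 4.08 mA/V².
Assume saturation: I_D = ½ k_n V_ov² = 0.5 × 4.08 × 1.99² = 8.12 mA, giving V_DS = V_DD − I_D R_D = 5.24 − 8.12 × 0.271 = 3.04 V.
V_DS = 3.04 V ≥ V_ov = 1.99 V, confirming saturation.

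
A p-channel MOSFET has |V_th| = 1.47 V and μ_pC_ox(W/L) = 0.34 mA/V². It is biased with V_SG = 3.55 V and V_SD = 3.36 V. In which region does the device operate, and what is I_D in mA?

Saturation; I_D = 0.735 mA

V_ov = V_SG − |V_th| = 3.55 − 1.47 = 2.08 V.
Since V_SD = 3.36 V ≥ V_ov = 2.08 V, the device is in saturation.
I_D = ½ k_p V_ov² = 0.5 × 0.34 × 2.08² = 0.735 mA.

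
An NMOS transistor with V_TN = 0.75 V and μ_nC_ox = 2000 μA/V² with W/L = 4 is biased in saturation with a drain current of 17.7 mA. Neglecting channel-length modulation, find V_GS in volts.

k_n = μ_nC_ox · (W/L) = 8 mA/V².
In saturation I_D = ½ k_n (V_GS − V_TN)², so V_GS − V_TN = √(2 I_D / k_n) = √(2 × 17.7 / 8) = 2.1 V.
V_GS = 0.75 + 2.1 = 2.85 V.

V_GS = 2.85 V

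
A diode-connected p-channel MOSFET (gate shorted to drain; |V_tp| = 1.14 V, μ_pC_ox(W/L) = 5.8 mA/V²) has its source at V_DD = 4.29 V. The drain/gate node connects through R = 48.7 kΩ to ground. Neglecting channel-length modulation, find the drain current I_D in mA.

I_D = 0.0617 mA

With gate tied to drain, V_SG = V_SD ≥ V_SG − |V_tp|, so the device is in saturation.
KCL at the drain: ½ k_p (V_SG − |V_tp|)² = (V_DD − V_SG)/R.
Let x = V_SG − 1.14. Then 141 x² + x − 3.15 = 0, giving x = 0.146 V (positive root), so V_SG = 1.29 V.
I_D = (V_DD − V_SG)/R = (4.29 − 1.29) / 48.7 = 0.0617 mA.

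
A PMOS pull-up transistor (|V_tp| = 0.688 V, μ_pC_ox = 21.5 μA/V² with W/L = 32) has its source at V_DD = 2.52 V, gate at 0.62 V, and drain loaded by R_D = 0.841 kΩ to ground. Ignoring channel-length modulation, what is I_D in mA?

I_D = 0.505 mA

V_SG = V_DD − V_G = 2.52 − 0.62 = 1.9 V, so V_ov = 1.9 − 0.688 = 1.21 V.
k_p = μ_pC_ox · (W/L) = 0.688 mA/V².
Assume saturation: I_D = ½ k_p V_ov² = 0.5 × 0.688 × 1.21² = 0.505 mA, giving V_SD = V_DD − I_D R_D = 2.52 − 0.505 × 0.841 = 2.1 V.
V_SD = 2.1 V ≥ V_ov = 1.21 V, confirming saturation.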